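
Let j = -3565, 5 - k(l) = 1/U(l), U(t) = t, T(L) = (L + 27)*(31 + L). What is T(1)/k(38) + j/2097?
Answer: 1122617/6291 ≈ 178.45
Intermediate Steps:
T(L) = (27 + L)*(31 + L)
k(l) = 5 - 1/l
T(1)/k(38) + j/2097 = (837 + 1**2 + 58*1)/(5 - 1/38) - 3565/2097 = (837 + 1 + 58)/(5 - 1*1/38) - 3565*1/2097 = 896/(5 - 1/38) - 3565/2097 = 896/(189/38) - 3565/2097 = 896*(38/189) - 3565/2097 = 4864/27 - 3565/2097 = 1122617/6291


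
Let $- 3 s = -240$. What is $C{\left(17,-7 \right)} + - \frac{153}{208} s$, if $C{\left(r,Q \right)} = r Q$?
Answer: $- \frac{2312}{13} \approx -177.85$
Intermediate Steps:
$s = 80$ ($s = \left(- \frac{1}{3}\right) \left(-240\right) = 80$)
$C{\left(r,Q \right)} = Q r$
$C{\left(17,-7 \right)} + - \frac{153}{208} s = \left(-7\right) 17 + - \frac{153}{208} \cdot 80 = -119 + \left(-153\right) \frac{1}{208} \cdot 80 = -119 - \frac{765}{13} = - \frac{2312}{13}$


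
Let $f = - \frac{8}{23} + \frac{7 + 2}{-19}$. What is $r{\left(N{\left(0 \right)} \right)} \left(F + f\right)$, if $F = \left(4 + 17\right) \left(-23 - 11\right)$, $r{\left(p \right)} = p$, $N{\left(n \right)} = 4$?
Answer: $- \frac{1249508}{437} \approx -2859.3$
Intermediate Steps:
$F = -714$ ($F = 21 \left(-34\right) = -714$)
$f = - \frac{359}{437}$ ($f = \left(-8\right) \frac{1}{23} + 9 \left(- \frac{1}{19}\right) = - \frac{8}{23} - \frac{9}{19} = - \frac{359}{437} \approx -0.82151$)
$r{\left(N{\left(0 \right)} \right)} \left(F + f\right) = 4 \left(-714 - \frac{359}{437}\right) = 4 \left(- \frac{312377}{437}\right) = - \frac{1249508}{437}$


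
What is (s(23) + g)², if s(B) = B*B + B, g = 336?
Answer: 788544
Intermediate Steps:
s(B) = B + B² (s(B) = B² + B = B + B²)
(s(23) + g)² = (23*(1 + 23) + 336)² = (23*24 + 336)² = (552 + 336)² = 888² = 788544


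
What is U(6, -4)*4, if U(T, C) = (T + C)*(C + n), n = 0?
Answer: -32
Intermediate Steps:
U(T, C) = C*(C + T) (U(T, C) = (T + C)*(C + 0) = (C + T)*C = C*(C + T))
U(6, -4)*4 = -4*(-4 + 6)*4 = -4*2*4 = -8*4 = -32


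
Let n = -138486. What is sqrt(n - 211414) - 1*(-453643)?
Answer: 453643 + 10*I*sqrt(3499) ≈ 4.5364e+5 + 591.52*I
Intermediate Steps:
sqrt(n - 211414) - 1*(-453643) = sqrt(-138486 - 211414) - 1*(-453643) = sqrt(-349900) + 453643 = 10*I*sqrt(3499) + 453643 = 453643 + 10*I*sqrt(3499)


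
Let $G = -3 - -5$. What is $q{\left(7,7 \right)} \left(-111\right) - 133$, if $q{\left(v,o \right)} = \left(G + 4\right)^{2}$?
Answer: $-4129$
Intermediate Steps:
$G = 2$ ($G = -3 + 5 = 2$)
$q{\left(v,o \right)} = 36$ ($q{\left(v,o \right)} = \left(2 + 4\right)^{2} = 6^{2} = 36$)
$q{\left(7,7 \right)} \left(-111\right) - 133 = 36 \left(-111\right) - 133 = -3996 - 133 = -4129$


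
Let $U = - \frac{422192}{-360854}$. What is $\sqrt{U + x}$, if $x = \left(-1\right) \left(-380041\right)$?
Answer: $\frac{\sqrt{12371855682433481}}{180427} \approx 616.48$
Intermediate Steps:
$x = 380041$
$U = \frac{211096}{180427}$ ($U = \left(-422192\right) \left(- \frac{1}{360854}\right) = \frac{211096}{180427} \approx 1.17$)
$\sqrt{U + x} = \sqrt{\frac{211096}{180427} + 380041} = \sqrt{\frac{68569868603}{180427}} = \frac{\sqrt{12371855682433481}}{180427}$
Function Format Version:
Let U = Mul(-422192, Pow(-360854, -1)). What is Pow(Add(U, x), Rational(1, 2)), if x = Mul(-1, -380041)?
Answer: Mul(Rational(1, 180427), Pow(12371855682433481, Rational(1, 2))) ≈ 616.48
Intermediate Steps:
x = 380041
U = Rational(211096, 180427) (U = Mul(-422192, Rational(-1, 360854)) = Rational(211096, 180427) ≈ 1.1700)
Pow(Add(U, x), Rational(1, 2)) = Pow(Add(Rational(211096, 180427), 380041), Rational(1, 2)) = Pow(Rational(68569868603, 180427), Rational(1, 2)) = Mul(Rational(1, 180427), Pow(12371855682433481, Rational(1, 2)))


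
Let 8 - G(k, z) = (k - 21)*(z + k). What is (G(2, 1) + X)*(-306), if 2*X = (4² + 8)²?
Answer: -108018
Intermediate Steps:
G(k, z) = 8 - (-21 + k)*(k + z) (G(k, z) = 8 - (k - 21)*(z + k) = 8 - (-21 + k)*(k + z))
X = 288 (X = (4² + 8)²/2 = (16 + 8)²/2 = (½)*24² = (½)*576 = 288)
(G(2, 1) + X)*(-306) = ((8 - 1*2² + 21*2 + 21*1 - 1*2*1) + 288)*(-306) = ((8 - 1*4 + 42 + 21 - 2) + 288)*(-306) = ((8 - 4 + 42 + 21 - 2) + 288)*(-306) = (65 + 288)*(-306) = 353*(-306) = -108018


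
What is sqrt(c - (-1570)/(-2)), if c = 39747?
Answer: 11*sqrt(322) ≈ 197.39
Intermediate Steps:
sqrt(c - (-1570)/(-2)) = sqrt(39747 - (-1570)/(-2)) = sqrt(39747 - (-1570)*(-1)/2) = sqrt(39747 - 314*5/2) = sqrt(39747 - 785) = sqrt(38962) = 11*sqrt(322)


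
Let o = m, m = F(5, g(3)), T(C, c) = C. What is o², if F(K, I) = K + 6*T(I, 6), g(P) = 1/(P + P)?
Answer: 36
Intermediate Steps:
g(P) = 1/(2*P)
F(K, I) = K + 6*I
m = 6 (m = 5 + 6*((½)/3) = 5 + 6*((½)*(⅓)) = 5 + 6*(⅙) = 5 + 1 = 6)
o = 6
o² = 6² = 36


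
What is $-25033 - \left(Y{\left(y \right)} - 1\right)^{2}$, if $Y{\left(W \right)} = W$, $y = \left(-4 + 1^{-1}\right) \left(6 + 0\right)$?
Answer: $-25394$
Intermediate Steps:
$y = -18$ ($y = \left(-4 + 1\right) 6 = \left(-3\right) 6 = -18$)
$-25033 - \left(Y{\left(y \right)} - 1\right)^{2} = -25033 - \left(-18 - 1\right)^{2} = -25033 - \left(-19\right)^{2} = -25033 - 361 = -25394$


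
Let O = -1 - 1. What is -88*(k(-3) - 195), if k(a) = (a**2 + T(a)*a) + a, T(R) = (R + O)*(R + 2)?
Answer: 17952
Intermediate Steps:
O = -2
T(R) = (-2 + R)*(2 + R) (T(R) = (R - 2)*(R + 2) = (-2 + R)*(2 + R))
k(a) = a + a**2 + a*(-4 + a**2) (k(a) = (a**2 + (-4 + a**2)*a) + a = (a**2 + a*(-4 + a**2)) + a = a + a**2 + a*(-4 + a**2))
-88*(k(-3) - 195) = -88*(-3*(-3 - 3 + (-3)**2) - 195) = -88*(-3*(-3 - 3 + 9) - 195) = -88*(-3*3 - 195) = -88*(-9 - 195) = -88*(-204) = 17952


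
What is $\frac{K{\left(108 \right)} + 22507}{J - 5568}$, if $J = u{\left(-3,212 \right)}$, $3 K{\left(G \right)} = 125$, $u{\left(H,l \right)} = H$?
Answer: $- \frac{67646}{16713} \approx -4.0475$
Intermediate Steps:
$K{\left(G \right)} = \frac{125}{3}$ ($K{\left(G \right)} = \frac{1}{3} \cdot 125 = \frac{125}{3}$)
$J = -3$
$\frac{K{\left(108 \right)} + 22507}{J - 5568} = \frac{\frac{125}{3} + 22507}{-3 - 5568} = \frac{67646}{3 \left(-5571\right)} = \frac{67646}{3} \left(- \frac{1}{5571}\right) = - \frac{67646}{16713}$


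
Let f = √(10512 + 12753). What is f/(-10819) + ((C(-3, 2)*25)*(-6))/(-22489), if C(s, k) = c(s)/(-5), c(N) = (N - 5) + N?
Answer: 330/22489 - 3*√2585/10819 ≈ 0.00057562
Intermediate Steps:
c(N) = -5 + 2*N (c(N) = (-5 + N) + N = -5 + 2*N)
C(s, k) = 1 - 2*s/5 (C(s, k) = (-5 + 2*s)/(-5) = (-5 + 2*s)*(-⅕) = 1 - 2*s/5)
f = 3*√2585 (f = √23265 = 3*√2585 ≈ 152.53)
f/(-10819) + ((C(-3, 2)*25)*(-6))/(-22489) = (3*√2585)/(-10819) + (((1 - ⅖*(-3))*25)*(-6))/(-22489) = (3*√2585)*(-1/10819) + (((1 + 6/5)*25)*(-6))*(-1/22489) = -3*√2585/10819 + (((11/5)*25)*(-6))*(-1/22489) = -3*√2585/10819 + (55*(-6))*(-1/22489) = -3*√2585/10819 - 330*(-1/22489) = -3*√2585/10819 + 330/22489 = 330/22489 - 3*√2585/10819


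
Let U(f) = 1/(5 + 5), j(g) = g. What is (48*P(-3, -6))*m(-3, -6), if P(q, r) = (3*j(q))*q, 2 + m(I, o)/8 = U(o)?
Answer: -98496/5 ≈ -19699.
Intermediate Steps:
U(f) = ⅒ (U(f) = 1/10 = ⅒)
m(I, o) = -76/5 (m(I, o) = -16 + 8*(⅒) = -16 + ⅘ = -76/5)
P(q, r) = 3*q² (P(q, r) = (3*q)*q = 3*q²)
(48*P(-3, -6))*m(-3, -6) = (48*(3*(-3)²))*(-76/5) = (48*(3*9))*(-76/5) = (48*27)*(-76/5) = 1296*(-76/5) = -98496/5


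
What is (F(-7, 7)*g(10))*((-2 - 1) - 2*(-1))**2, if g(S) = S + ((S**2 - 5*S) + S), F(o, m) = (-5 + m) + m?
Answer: 630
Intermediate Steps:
F(o, m) = -5 + 2*m
g(S) = S**2 - 3*S (g(S) = S + (S**2 - 4*S) = S**2 - 3*S)
(F(-7, 7)*g(10))*((-2 - 1) - 2*(-1))**2 = ((-5 + 2*7)*(10*(-3 + 10)))*((-2 - 1) - 2*(-1))**2 = ((-5 + 14)*(10*7))*(-3 + 2)**2 = (9*70)*(-1)**2 = 630*1 = 630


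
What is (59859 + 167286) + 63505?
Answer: 290650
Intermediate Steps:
(59859 + 167286) + 63505 = 227145 + 63505 = 290650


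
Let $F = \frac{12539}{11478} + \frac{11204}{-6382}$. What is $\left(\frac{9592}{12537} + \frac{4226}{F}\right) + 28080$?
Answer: $\frac{6609976132547588}{304496236359} \approx 21708.0$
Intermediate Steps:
$F = - \frac{24287807}{36626298}$ ($F = 12539 \cdot \frac{1}{11478} + 11204 \left(- \frac{1}{6382}\right) = \frac{12539}{11478} - \frac{5602}{3191} = - \frac{24287807}{36626298} \approx -0.66313$)
$\left(\frac{9592}{12537} + \frac{4226}{F}\right) + 28080 = \left(\frac{9592}{12537} + \frac{4226}{- \frac{24287807}{36626298}}\right) + 28080 = \left(9592 \cdot \frac{1}{12537} + 4226 \left(- \frac{36626298}{24287807}\right)\right) + 28080 = \left(\frac{9592}{12537} - \frac{154782735348}{24287807}\right) + 28080 = - \frac{1940278184413132}{304496236359} + 28080 = \frac{6609976132547588}{304496236359}$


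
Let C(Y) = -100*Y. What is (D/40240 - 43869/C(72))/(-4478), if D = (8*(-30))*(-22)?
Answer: -7513769/5405841600 ≈ -0.0013899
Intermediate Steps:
D = 5280 (D = -240*(-22) = 5280)
(D/40240 - 43869/C(72))/(-4478) = (5280/40240 - 43869/((-100*72)))/(-4478) = (5280*(1/40240) - 43869/(-7200))*(-1/4478) = (66/503 - 43869*(-1/7200))*(-1/4478) = (66/503 + 14623/2400)*(-1/4478) = (7513769/1207200)*(-1/4478) = -7513769/5405841600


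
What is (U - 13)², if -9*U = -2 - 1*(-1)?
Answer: 13456/81 ≈ 166.12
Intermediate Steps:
U = ⅑ (U = -(-2 - 1*(-1))/9 = -(-2 + 1)/9 = -⅑*(-1) = ⅑ ≈ 0.11111)
(U - 13)² = (⅑ - 13)² = (-116/9)² = 13456/81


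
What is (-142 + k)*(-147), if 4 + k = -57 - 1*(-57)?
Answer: 21462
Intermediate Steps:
k = -4 (k = -4 + (-57 - 1*(-57)) = -4 + (-57 + 57) = -4 + 0 = -4)
(-142 + k)*(-147) = (-142 - 4)*(-147) = -146*(-147) = 21462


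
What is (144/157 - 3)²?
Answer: 106929/24649 ≈ 4.3381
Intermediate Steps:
(144/157 - 3)² = (-327/157)² = 106929/24649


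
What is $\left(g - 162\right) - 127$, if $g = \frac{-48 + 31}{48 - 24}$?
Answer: $- \frac{6953}{24} \approx -289.71$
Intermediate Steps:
$g = - \frac{17}{24}$ ($g = - \frac{17}{48 - 24} = - \frac{17}{24} \approx -0.70833$)
$\left(g - 162\right) - 127 = \left(- \frac{17}{24} - 162\right) - 127 = - \frac{3905}{24} - 127 = - \frac{6953}{24}$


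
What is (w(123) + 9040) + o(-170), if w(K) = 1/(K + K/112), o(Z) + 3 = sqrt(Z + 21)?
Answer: 125605375/13899 + I*sqrt(149) ≈ 9037.0 + 12.207*I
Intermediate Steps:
o(Z) = -3 + sqrt(21 + Z) (o(Z) = -3 + sqrt(Z + 21) = -3 + sqrt(21 + Z))
w(K) = 112/(113*K) (w(K) = 1/(K + K*(1/112)) = 1/(K + K/112) = 1/(113*K/112) = 112/(113*K))
(w(123) + 9040) + o(-170) = ((112/113)/123 + 9040) + (-3 + sqrt(21 - 170)) = ((112/113)*(1/123) + 9040) + (-3 + sqrt(-149)) = (112/13899 + 9040) + (-3 + I*sqrt(149)) = 125647072/13899 + (-3 + I*sqrt(149)) = 125605375/13899 + I*sqrt(149)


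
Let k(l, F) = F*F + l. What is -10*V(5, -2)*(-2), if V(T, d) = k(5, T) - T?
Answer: 500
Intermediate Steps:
k(l, F) = l + F² (k(l, F) = F² + l = l + F²)
V(T, d) = 5 + T² - T (V(T, d) = (5 + T²) - T = 5 + T² - T)
-10*V(5, -2)*(-2) = -10*(5 + 5² - 1*5)*(-2) = -10*(5 + 25 - 5)*(-2) = -10*25*(-2) = -250*(-2) = 500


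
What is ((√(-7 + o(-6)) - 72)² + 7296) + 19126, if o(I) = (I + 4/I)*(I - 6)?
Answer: 31679 - 144*√73 ≈ 30449.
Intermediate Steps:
o(I) = (-6 + I)*(I + 4/I) (o(I) = (I + 4/I)*(-6 + I) = (-6 + I)*(I + 4/I))
((√(-7 + o(-6)) - 72)² + 7296) + 19126 = ((√(-7 + (4 + (-6)² - 24/(-6) - 6*(-6))) - 72)² + 7296) + 19126 = ((√(-7 + (4 + 36 - 24*(-⅙) + 36)) - 72)² + 7296) + 19126 = ((√(-7 + (4 + 36 + 4 + 36)) - 72)² + 7296) + 19126 = ((√(-7 + 80) - 72)² + 7296) + 19126 = ((√73 - 72)² + 7296) + 19126 = ((-72 + √73)² + 7296) + 19126 = (7296 + (-72 + √73)²) + 19126 = 26422 + (-72 + √73)²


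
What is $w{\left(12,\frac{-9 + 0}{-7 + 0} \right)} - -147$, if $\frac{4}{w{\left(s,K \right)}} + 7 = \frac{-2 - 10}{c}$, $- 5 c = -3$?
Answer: $\frac{3965}{27} \approx 146.85$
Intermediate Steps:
$c = \frac{3}{5}$ ($c = \left(- \frac{1}{5}\right) \left(-3\right) = \frac{3}{5} \approx 0.6$)
$w{\left(s,K \right)} = - \frac{4}{27}$ ($w{\left(s,K \right)} = \frac{4}{-7 + \frac{-2 - 10}{\frac{3}{5}}} = \frac{4}{-7 + \left(-2 - 10\right) \frac{5}{3}} = \frac{4}{-7 - 20} = \frac{4}{-27} = 4 \left(- \frac{1}{27}\right) = - \frac{4}{27}$)
$w{\left(12,\frac{-9 + 0}{-7 + 0} \right)} - -147 = - \frac{4}{27} - -147 = - \frac{4}{27} + 147 = \frac{3965}{27}$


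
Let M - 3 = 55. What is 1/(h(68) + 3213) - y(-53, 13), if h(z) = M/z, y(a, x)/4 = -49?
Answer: 21417150/109271 ≈ 196.00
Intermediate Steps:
M = 58 (M = 3 + 55 = 58)
y(a, x) = -196 (y(a, x) = 4*(-49) = -196)
h(z) = 58/z
1/(h(68) + 3213) - y(-53, 13) = 1/(58/68 + 3213) - 1*(-196) = 1/(58*(1/68) + 3213) + 196 = 1/(29/34 + 3213) + 196 = 1/(109271/34) + 196 = 34/109271 + 196 = 21417150/109271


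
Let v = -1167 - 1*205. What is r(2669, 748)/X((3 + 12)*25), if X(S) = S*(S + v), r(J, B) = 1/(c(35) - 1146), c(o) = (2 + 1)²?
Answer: 1/425095875 ≈ 2.3524e-9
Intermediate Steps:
c(o) = 9 (c(o) = 3² = 9)
v = -1372 (v = -1167 - 205 = -1372)
r(J, B) = -1/1137 (r(J, B) = 1/(9 - 1146) = 1/(-1137) = -1/1137)
X(S) = S*(-1372 + S) (X(S) = S*(S - 1372) = S*(-1372 + S))
r(2669, 748)/X((3 + 12)*25) = -1/(25*(-1372 + (3 + 12)*25)*(3 + 12))/1137 = -1/(375*(-1372 + 15*25))/1137 = -1/(375*(-1372 + 375))/1137 = -1/(1137*(375*(-997))) = -1/1137/(-373875) = -1/1137*(-1/373875) = 1/425095875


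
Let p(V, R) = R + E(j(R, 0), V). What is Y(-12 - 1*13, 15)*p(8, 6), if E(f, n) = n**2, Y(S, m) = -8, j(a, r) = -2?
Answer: -560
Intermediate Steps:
p(V, R) = R + V**2
Y(-12 - 1*13, 15)*p(8, 6) = -8*(6 + 8**2) = -8*(6 + 64) = -8*70 = -560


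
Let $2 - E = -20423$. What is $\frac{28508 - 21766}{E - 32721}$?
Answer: $- \frac{3371}{6148} \approx -0.54831$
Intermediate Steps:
$E = 20425$ ($E = 2 - -20423 = 2 + 20423 = 20425$)
$\frac{28508 - 21766}{E - 32721} = \frac{28508 - 21766}{20425 - 32721} = \frac{6742}{-12296} = 6742 \left(- \frac{1}{12296}\right) = - \frac{3371}{6148}$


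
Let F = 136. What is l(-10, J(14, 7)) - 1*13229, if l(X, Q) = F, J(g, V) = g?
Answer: -13093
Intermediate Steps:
l(X, Q) = 136
l(-10, J(14, 7)) - 1*13229 = 136 - 1*13229 = 136 - 13229 = -13093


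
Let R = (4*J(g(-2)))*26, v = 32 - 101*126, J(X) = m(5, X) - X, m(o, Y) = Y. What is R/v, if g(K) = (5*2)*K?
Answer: 0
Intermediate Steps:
g(K) = 10*K
J(X) = 0 (J(X) = X - X = 0)
v = -12694 (v = 32 - 12726 = -12694)
R = 0 (R = (4*0)*26 = 0*26 = 0)
R/v = 0/(-12694) = 0*(-1/12694) = 0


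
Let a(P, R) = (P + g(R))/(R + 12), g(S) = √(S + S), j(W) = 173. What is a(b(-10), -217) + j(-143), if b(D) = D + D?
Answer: 7097/41 - I*√434/205 ≈ 173.1 - 0.10162*I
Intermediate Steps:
g(S) = √2*√S (g(S) = √(2*S) = √2*√S)
b(D) = 2*D
a(P, R) = (P + √2*√R)/(12 + R) (a(P, R) = (P + √2*√R)/(R + 12) = (P + √2*√R)/(12 + R))
a(b(-10), -217) + j(-143) = (2*(-10) + √2*√(-217))/(12 - 217) + 173 = (-20 + √2*(I*√217))/(-205) + 173 = -(-20 + I*√434)/205 + 173 = (4/41 - I*√434/205) + 173 = 7097/41 - I*√434/205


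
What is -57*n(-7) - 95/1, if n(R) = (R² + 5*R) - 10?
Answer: -323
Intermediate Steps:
n(R) = -10 + R² + 5*R
-57*n(-7) - 95/1 = -57*(-10 + (-7)² + 5*(-7)) - 95/1 = -57*(-10 + 49 - 35) - 95*1 = -57*4 - 95 = -228 - 95 = -323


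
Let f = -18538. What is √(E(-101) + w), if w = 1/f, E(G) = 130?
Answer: 3*√4963938798/18538 ≈ 11.402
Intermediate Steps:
w = -1/18538 (w = 1/(-18538) = -1/18538 ≈ -5.3943e-5)
√(E(-101) + w) = √(130 - 1/18538) = √(2409939/18538) = 3*√4963938798/18538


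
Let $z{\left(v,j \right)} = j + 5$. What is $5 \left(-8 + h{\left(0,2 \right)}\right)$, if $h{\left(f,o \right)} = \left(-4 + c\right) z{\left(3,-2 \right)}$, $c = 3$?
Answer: $-55$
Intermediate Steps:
$z{\left(v,j \right)} = 5 + j$
$h{\left(f,o \right)} = -3$ ($h{\left(f,o \right)} = \left(-4 + 3\right) \left(5 - 2\right) = \left(-1\right) 3 = -3$)
$5 \left(-8 + h{\left(0,2 \right)}\right) = 5 \left(-8 - 3\right) = 5 \left(-11\right) = -55$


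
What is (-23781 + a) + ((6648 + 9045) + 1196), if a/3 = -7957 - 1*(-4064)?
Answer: -18571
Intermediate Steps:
a = -11679 (a = 3*(-7957 - 1*(-4064)) = 3*(-7957 + 4064) = 3*(-3893) = -11679)
(-23781 + a) + ((6648 + 9045) + 1196) = (-23781 - 11679) + ((6648 + 9045) + 1196) = -35460 + (15693 + 1196) = -35460 + 16889 = -18571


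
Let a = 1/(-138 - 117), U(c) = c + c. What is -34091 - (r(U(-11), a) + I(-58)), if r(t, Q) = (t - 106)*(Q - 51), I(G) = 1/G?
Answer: -600762179/14790 ≈ -40620.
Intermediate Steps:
U(c) = 2*c
a = -1/255 (a = 1/(-255) = -1/255 ≈ -0.0039216)
r(t, Q) = (-106 + t)*(-51 + Q)
-34091 - (r(U(-11), a) + I(-58)) = -34091 - ((5406 - 106*(-1/255) - 102*(-11) - 2*(-11)/255) + 1/(-58)) = -34091 - ((5406 + 106/255 - 51*(-22) - 1/255*(-22)) - 1/58) = -34091 - ((5406 + 106/255 + 1122 + 22/255) - 1/58) = -34091 - (1664768/255 - 1/58) = -34091 - 1*96556289/14790 = -34091 - 96556289/14790 = -600762179/14790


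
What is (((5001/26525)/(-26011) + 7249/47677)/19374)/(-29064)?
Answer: -2500574747149/9261174057481971311400 ≈ -2.7001e-10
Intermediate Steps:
(((5001/26525)/(-26011) + 7249/47677)/19374)/(-29064) = (((5001*(1/26525))*(-1/26011) + 7249*(1/47677))*(1/19374))*(-1/29064) = (((5001/26525)*(-1/26011) + 7249/47677)*(1/19374))*(-1/29064) = ((-5001/689941775 + 7249/47677)*(1/19374))*(-1/29064) = ((5001149494298/32894354006675)*(1/19374))*(-1/29064) = (2500574747149/318647607262660725)*(-1/29064) = -2500574747149/9261174057481971311400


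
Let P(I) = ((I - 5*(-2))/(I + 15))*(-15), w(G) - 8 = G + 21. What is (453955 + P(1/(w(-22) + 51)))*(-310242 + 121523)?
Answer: -74616867518710/871 ≈ -8.5668e+10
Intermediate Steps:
w(G) = 29 + G (w(G) = 8 + (G + 21) = 8 + (21 + G) = 29 + G)
P(I) = -15*(10 + I)/(15 + I) (P(I) = ((I + 10)/(15 + I))*(-15) = ((10 + I)/(15 + I))*(-15) = -15*(10 + I)/(15 + I))
(453955 + P(1/(w(-22) + 51)))*(-310242 + 121523) = (453955 + 15*(-10 - 1/((29 - 22) + 51))/(15 + 1/((29 - 22) + 51)))*(-310242 + 121523) = (453955 + 15*(-10 - 1/(7 + 51))/(15 + 1/(7 + 51)))*(-188719) = (453955 + 15*(-10 - 1/58)/(15 + 1/58))*(-188719) = (453955 + 15*(-10 - 1*1/58)/(15 + 1/58))*(-188719) = (453955 + 15*(-10 - 1/58)/(871/58))*(-188719) = (453955 + 15*(58/871)*(-581/58))*(-188719) = (453955 - 8715/871)*(-188719) = (395386090/871)*(-188719) = -74616867518710/871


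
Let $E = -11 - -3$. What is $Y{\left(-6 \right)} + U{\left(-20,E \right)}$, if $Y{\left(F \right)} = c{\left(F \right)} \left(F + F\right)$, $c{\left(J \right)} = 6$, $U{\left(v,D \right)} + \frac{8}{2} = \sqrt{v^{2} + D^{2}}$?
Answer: $-76 + 4 \sqrt{29} \approx -54.459$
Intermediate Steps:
$E = -8$ ($E = -11 + 3 = -8$)
$U{\left(v,D \right)} = -4 + \sqrt{D^{2} + v^{2}}$ ($U{\left(v,D \right)} = -4 + \sqrt{v^{2} + D^{2}} = -4 + \sqrt{D^{2} + v^{2}}$)
$Y{\left(F \right)} = 12 F$ ($Y{\left(F \right)} = 6 \left(F + F\right) = 6 \cdot 2 F = 12 F$)
$Y{\left(-6 \right)} + U{\left(-20,E \right)} = 12 \left(-6\right) - \left(4 - \sqrt{\left(-8\right)^{2} + \left(-20\right)^{2}}\right) = -72 - \left(4 - \sqrt{64 + 400}\right) = -72 - \left(4 - \sqrt{464}\right) = -72 - \left(4 - 4 \sqrt{29}\right) = -76 + 4 \sqrt{29}$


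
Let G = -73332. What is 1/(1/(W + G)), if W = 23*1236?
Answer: -44904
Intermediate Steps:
W = 28428
1/(1/(W + G)) = 1/(1/(28428 - 73332)) = 1/(1/(-44904)) = 1/(-1/44904) = -44904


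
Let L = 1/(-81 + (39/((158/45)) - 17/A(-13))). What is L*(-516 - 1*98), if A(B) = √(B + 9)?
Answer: 535651758/61875749 + 65143558*I/61875749 ≈ 8.6569 + 1.0528*I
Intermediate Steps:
A(B) = √(9 + B)
L = 12482*(-11043/158 - 17*I/2)/61875749 (L = 1/(-81 + (39/((158/45)) - 17/√(9 - 13))) = 1/(-81 + (39/((158*(1/45))) - 17*(-I/2))) = 1/(-81 + (39/(158/45) - 17*(-I/2))) = 1/(-81 + (39*(45/158) - (-17)*I/2)) = 1/(-81 + (1755/158 + 17*I/2)) = 1/(-11043/158 + 17*I/2) = 12482*(-11043/158 - 17*I/2)/61875749 ≈ -0.014099 - 0.0017147*I)
L*(-516 - 1*98) = (-872397/61875749 - 106097*I/61875749)*(-516 - 1*98) = (-872397/61875749 - 106097*I/61875749)*(-516 - 98) = (-872397/61875749 - 106097*I/61875749)*(-614) = 535651758/61875749 + 65143558*I/61875749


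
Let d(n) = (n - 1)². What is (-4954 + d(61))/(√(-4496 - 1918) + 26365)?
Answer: -35698210/695119639 + 1354*I*√6414/695119639 ≈ -0.051355 + 0.000156*I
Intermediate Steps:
d(n) = (-1 + n)²
(-4954 + d(61))/(√(-4496 - 1918) + 26365) = (-4954 + (-1 + 61)²)/(√(-4496 - 1918) + 26365) = (-4954 + 60²)/(√(-6414) + 26365) = (-4954 + 3600)/(I*√6414 + 26365) = -1354/(26365 + I*√6414)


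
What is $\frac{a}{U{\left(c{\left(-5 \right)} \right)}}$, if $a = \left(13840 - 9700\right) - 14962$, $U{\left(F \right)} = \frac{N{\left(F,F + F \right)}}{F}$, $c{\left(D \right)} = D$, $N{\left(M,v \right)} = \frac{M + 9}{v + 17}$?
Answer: $\frac{189385}{2} \approx 94693.0$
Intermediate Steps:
$N{\left(M,v \right)} = \frac{9 + M}{17 + v}$
$U{\left(F \right)} = \frac{9 + F}{F \left(17 + 2 F\right)}$ ($U{\left(F \right)} = \frac{\frac{1}{17 + \left(F + F\right)} \left(9 + F\right)}{F} = \frac{\frac{1}{17 + 2 F} \left(9 + F\right)}{F} = \frac{9 + F}{F \left(17 + 2 F\right)}$)
$a = -10822$ ($a = 4140 - 14962 = -10822$)
$\frac{a}{U{\left(c{\left(-5 \right)} \right)}} = - \frac{10822}{\frac{1}{-5} \frac{1}{17 + 2 \left(-5\right)} \left(9 - 5\right)} = - \frac{10822}{\left(- \frac{1}{5}\right) \frac{1}{17 - 10} \cdot 4} = - \frac{10822}{\left(- \frac{1}{5}\right) \frac{1}{7} \cdot 4} = - \frac{10822}{- \frac{4}{35}} = \left(-10822\right) \left(- \frac{35}{4}\right) = \frac{189385}{2}$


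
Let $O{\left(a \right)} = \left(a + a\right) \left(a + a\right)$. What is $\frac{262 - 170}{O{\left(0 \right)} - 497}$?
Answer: $- \frac{92}{497} \approx -0.18511$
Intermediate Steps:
$O{\left(a \right)} = 4 a^{2}$ ($O{\left(a \right)} = 2 a 2 a = 4 a^{2}$)
$\frac{262 - 170}{O{\left(0 \right)} - 497} = \frac{262 - 170}{4 \cdot 0^{2} - 497} = \frac{92}{4 \cdot 0 - 497} = \frac{92}{0 - 497} = \frac{92}{-497} = 92 \left(- \frac{1}{497}\right) = - \frac{92}{497}$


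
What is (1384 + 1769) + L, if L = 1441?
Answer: 4594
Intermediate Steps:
(1384 + 1769) + L = (1384 + 1769) + 1441 = 3153 + 1441 = 4594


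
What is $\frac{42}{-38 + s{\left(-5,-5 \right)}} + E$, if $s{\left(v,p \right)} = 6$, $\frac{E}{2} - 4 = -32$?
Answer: $- \frac{917}{16} \approx -57.313$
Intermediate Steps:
$E = -56$ ($E = 8 + 2 \left(-32\right) = 8 - 64 = -56$)
$\frac{42}{-38 + s{\left(-5,-5 \right)}} + E = \frac{42}{-38 + 6} - 56 = \frac{42}{-32} - 56 = 42 \left(- \frac{1}{32}\right) - 56 = - \frac{21}{16} - 56 = - \frac{917}{16}$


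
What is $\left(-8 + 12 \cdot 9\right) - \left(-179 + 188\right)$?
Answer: $91$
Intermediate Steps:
$\left(-8 + 12 \cdot 9\right) - \left(-179 + 188\right) = \left(-8 + 108\right) - 9 = 100 - 9 = 91$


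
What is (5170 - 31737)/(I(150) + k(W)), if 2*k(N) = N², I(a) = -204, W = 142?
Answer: -26567/9878 ≈ -2.6895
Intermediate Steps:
k(N) = N²/2
(5170 - 31737)/(I(150) + k(W)) = (5170 - 31737)/(-204 + (½)*142²) = -26567/(-204 + (½)*20164) = -26567/(-204 + 10082) = -26567/9878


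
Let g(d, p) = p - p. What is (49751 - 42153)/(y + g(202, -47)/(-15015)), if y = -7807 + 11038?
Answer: 7598/3231 ≈ 2.3516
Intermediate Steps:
g(d, p) = 0
y = 3231
(49751 - 42153)/(y + g(202, -47)/(-15015)) = (49751 - 42153)/(3231 + 0/(-15015)) = 7598/(3231 + 0*(-1/15015)) = 7598/(3231 + 0) = 7598/3231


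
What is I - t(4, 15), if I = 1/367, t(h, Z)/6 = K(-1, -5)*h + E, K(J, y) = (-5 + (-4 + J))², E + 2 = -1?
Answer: -874193/367 ≈ -2382.0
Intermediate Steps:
E = -3 (E = -2 - 1 = -3)
K(J, y) = (-9 + J)²
t(h, Z) = -18 + 600*h (t(h, Z) = 6*((-9 - 1)²*h - 3) = 6*((-10)²*h - 3) = 6*(100*h - 3) = 6*(-3 + 100*h) = -18 + 600*h)
I = 1/367 ≈ 0.0027248
I - t(4, 15) = 1/367 - (-18 + 600*4) = 1/367 - (-18 + 2400) = 1/367 - 1*2382 = 1/367 - 2382 = -874193/367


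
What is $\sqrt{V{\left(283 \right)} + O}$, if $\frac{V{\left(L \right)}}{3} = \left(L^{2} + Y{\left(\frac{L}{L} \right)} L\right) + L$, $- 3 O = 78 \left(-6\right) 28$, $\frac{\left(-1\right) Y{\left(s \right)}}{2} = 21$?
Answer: $3 \sqrt{23314} \approx 458.07$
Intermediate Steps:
$Y{\left(s \right)} = -42$ ($Y{\left(s \right)} = \left(-2\right) 21 = -42$)
$O = 4368$ ($O = - \frac{78 \left(-6\right) 28}{3} = - \frac{\left(-468\right) 28}{3} = \left(- \frac{1}{3}\right) \left(-13104\right) = 4368$)
$V{\left(L \right)} = - 123 L + 3 L^{2}$ ($V{\left(L \right)} = 3 \left(\left(L^{2} - 42 L\right) + L\right) = 3 \left(L^{2} - 41 L\right) = - 123 L + 3 L^{2}$)
$\sqrt{V{\left(283 \right)} + O} = \sqrt{3 \cdot 283 \left(-41 + 283\right) + 4368} = \sqrt{3 \cdot 283 \cdot 242 + 4368} = \sqrt{205458 + 4368} = \sqrt{209826} = 3 \sqrt{23314}$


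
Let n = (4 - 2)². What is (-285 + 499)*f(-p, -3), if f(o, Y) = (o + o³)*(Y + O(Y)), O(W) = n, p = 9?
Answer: -157932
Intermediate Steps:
n = 4 (n = 2² = 4)
O(W) = 4
f(o, Y) = (4 + Y)*(o + o³) (f(o, Y) = (o + o³)*(Y + 4) = (o + o³)*(4 + Y) = (4 + Y)*(o + o³))
(-285 + 499)*f(-p, -3) = (-285 + 499)*((-1*9)*(4 - 3 + 4*(-1*9)² - 3*(-1*9)²)) = 214*(-9*(4 - 3 + 4*(-9)² - 3*(-9)²)) = 214*(-9*(4 - 3 + 4*81 - 3*81)) = 214*(-9*(4 - 3 + 324 - 243)) = 214*(-9*82) = 214*(-738) = -157932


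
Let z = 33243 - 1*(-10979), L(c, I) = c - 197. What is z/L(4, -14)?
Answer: -44222/193 ≈ -229.13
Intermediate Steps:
L(c, I) = -197 + c
z = 44222 (z = 33243 + 10979 = 44222)
z/L(4, -14) = 44222/(-197 + 4) = 44222/(-193) = 44222*(-1/193) = -44222/193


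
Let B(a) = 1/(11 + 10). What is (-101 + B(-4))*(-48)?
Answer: 33920/7 ≈ 4845.7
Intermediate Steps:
B(a) = 1/21
(-101 + B(-4))*(-48) = (-101 + 1/21)*(-48) = -2120/21*(-48) = 33920/7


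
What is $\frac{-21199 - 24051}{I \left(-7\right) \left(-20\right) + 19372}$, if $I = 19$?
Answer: $- \frac{22625}{11016} \approx -2.0538$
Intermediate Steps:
$\frac{-21199 - 24051}{I \left(-7\right) \left(-20\right) + 19372} = \frac{-21199 - 24051}{19 \left(-7\right) \left(-20\right) + 19372} = - \frac{45250}{\left(-133\right) \left(-20\right) + 19372} = - \frac{45250}{2660 + 19372} = - \frac{45250}{22032} = \left(-45250\right) \frac{1}{22032} = - \frac{22625}{11016}$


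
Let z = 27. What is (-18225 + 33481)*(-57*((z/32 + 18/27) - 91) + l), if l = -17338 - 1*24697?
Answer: -2253866137/4 ≈ -5.6347e+8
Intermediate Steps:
l = -42035 (l = -17338 - 24697 = -42035)
(-18225 + 33481)*(-57*((z/32 + 18/27) - 91) + l) = (-18225 + 33481)*(-57*((27/32 + 18/27) - 91) - 42035) = 15256*(-57*((27*(1/32) + 18*(1/27)) - 91) - 42035) = 15256*(-57*((27/32 + 2/3) - 91) - 42035) = 15256*(-57*(145/96 - 91) - 42035) = 15256*(-57*(-8591/96) - 42035) = 15256*(163229/32 - 42035) = 15256*(-1181891/32) = -2253866137/4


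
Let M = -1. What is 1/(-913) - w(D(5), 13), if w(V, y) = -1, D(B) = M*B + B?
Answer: 912/913 ≈ 0.99891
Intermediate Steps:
D(B) = 0 (D(B) = -B + B = 0)
1/(-913) - w(D(5), 13) = 1/(-913) - 1*(-1) = -1/913 + 1 = 912/913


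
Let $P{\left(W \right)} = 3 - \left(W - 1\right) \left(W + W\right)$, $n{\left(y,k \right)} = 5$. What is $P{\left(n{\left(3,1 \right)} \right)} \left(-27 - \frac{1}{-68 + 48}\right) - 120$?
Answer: $\frac{17543}{20} \approx 877.15$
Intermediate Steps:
$P{\left(W \right)} = 3 - 2 W \left(-1 + W\right)$ ($P{\left(W \right)} = 3 - \left(-1 + W\right) 2 W = 3 - 2 W \left(-1 + W\right)$)
$P{\left(n{\left(3,1 \right)} \right)} \left(-27 - \frac{1}{-68 + 48}\right) - 120 = \left(3 - 2 \cdot 5^{2} + 2 \cdot 5\right) \left(-27 - \frac{1}{-68 + 48}\right) - 120 = \left(3 - 50 + 10\right) \left(-27 - \frac{1}{-20}\right) - 120 = \left(3 - 50 + 10\right) \left(-27 - - \frac{1}{20}\right) - 120 = - 37 \left(-27 + \frac{1}{20}\right) - 120 = \left(-37\right) \left(- \frac{539}{20}\right) - 120 = \frac{19943}{20} - 120 = \frac{17543}{20}$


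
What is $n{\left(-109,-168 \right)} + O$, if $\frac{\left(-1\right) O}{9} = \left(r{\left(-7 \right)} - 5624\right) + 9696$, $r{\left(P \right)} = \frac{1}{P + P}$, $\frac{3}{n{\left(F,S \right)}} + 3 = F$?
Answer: $- \frac{4104507}{112} \approx -36647.0$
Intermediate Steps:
$n{\left(F,S \right)} = \frac{3}{-3 + F}$
$r{\left(P \right)} = \frac{1}{2 P}$
$O = - \frac{513063}{14}$ ($O = - 9 \left(\left(\frac{1}{2 \left(-7\right)} - 5624\right) + 9696\right) = - 9 \left(\left(\frac{1}{2} \left(- \frac{1}{7}\right) - 5624\right) + 9696\right) = - 9 \left(\left(- \frac{1}{14} - 5624\right) + 9696\right) = - 9 \left(- \frac{78737}{14} + 9696\right) = \left(-9\right) \frac{57007}{14} = - \frac{513063}{14} \approx -36647.0$)
$n{\left(-109,-168 \right)} + O = \frac{3}{-3 - 109} - \frac{513063}{14} = \frac{3}{-112} - \frac{513063}{14} = 3 \left(- \frac{1}{112}\right) - \frac{513063}{14} = - \frac{3}{112} - \frac{513063}{14} = - \frac{4104507}{112}$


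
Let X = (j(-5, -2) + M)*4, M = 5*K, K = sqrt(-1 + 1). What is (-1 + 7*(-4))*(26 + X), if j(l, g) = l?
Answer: -174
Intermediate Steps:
K = 0 (K = sqrt(0) = 0)
M = 0 (M = 5*0 = 0)
X = -20 (X = (-5 + 0)*4 = -5*4 = -20)
(-1 + 7*(-4))*(26 + X) = (-1 + 7*(-4))*(26 - 20) = (-1 - 28)*6 = -29*6 = -174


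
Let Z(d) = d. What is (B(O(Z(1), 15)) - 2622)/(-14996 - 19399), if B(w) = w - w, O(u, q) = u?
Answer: 874/11465 ≈ 0.076232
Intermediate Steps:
B(w) = 0
(B(O(Z(1), 15)) - 2622)/(-14996 - 19399) = (0 - 2622)/(-14996 - 19399) = -2622/(-34395) = -2622*(-1/34395) = 874/11465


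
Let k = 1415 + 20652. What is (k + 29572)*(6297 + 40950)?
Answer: 2439787833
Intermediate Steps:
k = 22067
(k + 29572)*(6297 + 40950) = (22067 + 29572)*(6297 + 40950) = 51639*47247 = 2439787833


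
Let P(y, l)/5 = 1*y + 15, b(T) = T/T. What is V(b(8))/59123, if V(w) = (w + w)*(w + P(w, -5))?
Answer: 162/59123 ≈ 0.0027401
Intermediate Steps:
b(T) = 1
P(y, l) = 75 + 5*y (P(y, l) = 5*(1*y + 15) = 5*(y + 15) = 5*(15 + y) = 75 + 5*y)
V(w) = 2*w*(75 + 6*w) (V(w) = (w + w)*(w + (75 + 5*w)) = (2*w)*(75 + 6*w) = 2*w*(75 + 6*w))
V(b(8))/59123 = (6*1*(25 + 2*1))/59123 = (6*1*(25 + 2))*(1/59123) = (6*1*27)*(1/59123) = 162*(1/59123) = 162/59123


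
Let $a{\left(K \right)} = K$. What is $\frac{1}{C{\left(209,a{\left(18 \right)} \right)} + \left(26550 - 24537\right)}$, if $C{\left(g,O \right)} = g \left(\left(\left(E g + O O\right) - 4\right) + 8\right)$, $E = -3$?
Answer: $- \frac{1}{60478} \approx -1.6535 \cdot 10^{-5}$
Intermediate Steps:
$C{\left(g,O \right)} = g \left(4 + O^{2} - 3 g\right)$ ($C{\left(g,O \right)} = g \left(\left(\left(- 3 g + O O\right) - 4\right) + 8\right) = g \left(\left(\left(- 3 g + O^{2}\right) - 4\right) + 8\right) = g \left(\left(\left(O^{2} - 3 g\right) - 4\right) + 8\right) = g \left(\left(-4 + O^{2} - 3 g\right) + 8\right) = g \left(4 + O^{2} - 3 g\right)$)
$\frac{1}{C{\left(209,a{\left(18 \right)} \right)} + \left(26550 - 24537\right)} = \frac{1}{209 \left(4 + 18^{2} - 627\right) + \left(26550 - 24537\right)} = \frac{1}{209 \left(4 + 324 - 627\right) + 2013} = \frac{1}{209 \left(-299\right) + 2013} = \frac{1}{-62491 + 2013} = \frac{1}{-60478} = - \frac{1}{60478}$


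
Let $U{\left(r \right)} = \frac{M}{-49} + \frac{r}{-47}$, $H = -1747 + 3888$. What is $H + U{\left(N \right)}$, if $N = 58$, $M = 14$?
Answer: $\frac{703889}{329} \approx 2139.5$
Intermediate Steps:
$H = 2141$
$U{\left(r \right)} = - \frac{2}{7} - \frac{r}{47}$ ($U{\left(r \right)} = \frac{14}{-49} + \frac{r}{-47} = 14 \left(- \frac{1}{49}\right) + r \left(- \frac{1}{47}\right) = - \frac{2}{7} - \frac{r}{47}$)
$H + U{\left(N \right)} = 2141 - \frac{500}{329} = \frac{703889}{329}$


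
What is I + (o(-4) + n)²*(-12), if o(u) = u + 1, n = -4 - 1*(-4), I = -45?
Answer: -153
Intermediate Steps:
n = 0 (n = -4 + 4 = 0)
o(u) = 1 + u
I + (o(-4) + n)²*(-12) = -45 + ((1 - 4) + 0)²*(-12) = -45 + (-3 + 0)²*(-12) = -45 + (-3)²*(-12) = -45 + 9*(-12) = -45 - 108 = -153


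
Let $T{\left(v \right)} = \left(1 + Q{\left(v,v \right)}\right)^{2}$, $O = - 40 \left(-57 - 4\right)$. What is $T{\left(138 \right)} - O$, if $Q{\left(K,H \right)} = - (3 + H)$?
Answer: $17160$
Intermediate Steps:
$Q{\left(K,H \right)} = -3 - H$
$O = 2440$ ($O = \left(-40\right) \left(-61\right) = 2440$)
$T{\left(v \right)} = \left(-2 - v\right)^{2}$ ($T{\left(v \right)} = \left(1 - \left(3 + v\right)\right)^{2} = \left(-2 - v\right)^{2}$)
$T{\left(138 \right)} - O = \left(2 + 138\right)^{2} - 2440 = 140^{2} - 2440 = 19600 - 2440 = 17160$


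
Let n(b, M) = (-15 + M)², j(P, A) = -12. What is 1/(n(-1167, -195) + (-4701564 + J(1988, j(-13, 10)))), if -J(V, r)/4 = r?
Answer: -1/4657416 ≈ -2.1471e-7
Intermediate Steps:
J(V, r) = -4*r
1/(n(-1167, -195) + (-4701564 + J(1988, j(-13, 10)))) = 1/((-15 - 195)² + (-4701564 - 4*(-12))) = 1/((-210)² + (-4701564 + 48)) = 1/(44100 - 4701516) = 1/(-4657416) = -1/4657416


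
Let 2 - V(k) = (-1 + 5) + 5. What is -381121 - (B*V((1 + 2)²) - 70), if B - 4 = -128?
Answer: -381919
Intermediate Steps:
B = -124 (B = 4 - 128 = -124)
V(k) = -7 (V(k) = 2 - ((-1 + 5) + 5) = 2 - (4 + 5) = 2 - 1*9 = 2 - 9 = -7)
-381121 - (B*V((1 + 2)²) - 70) = -381121 - (-124*(-7) - 70) = -381121 - (868 - 70) = -381121 - 1*798 = -381121 - 798 = -381919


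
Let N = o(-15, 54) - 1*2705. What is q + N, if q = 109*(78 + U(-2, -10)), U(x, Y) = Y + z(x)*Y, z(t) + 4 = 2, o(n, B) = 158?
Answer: 7045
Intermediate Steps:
z(t) = -2 (z(t) = -4 + 2 = -2)
N = -2547 (N = 158 - 1*2705 = 158 - 2705 = -2547)
U(x, Y) = -Y (U(x, Y) = Y - 2*Y = -Y)
q = 9592 (q = 109*(78 - 1*(-10)) = 109*(78 + 10) = 109*88 = 9592)
q + N = 9592 - 2547 = 7045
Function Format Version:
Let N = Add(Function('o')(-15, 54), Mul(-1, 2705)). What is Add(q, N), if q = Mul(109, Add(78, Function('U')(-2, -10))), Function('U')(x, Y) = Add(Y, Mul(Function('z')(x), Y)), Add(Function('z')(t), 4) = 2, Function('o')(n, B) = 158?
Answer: 7045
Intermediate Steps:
Function('z')(t) = -2 (Function('z')(t) = Add(-4, 2) = -2)
N = -2547 (N = Add(158, Mul(-1, 2705)) = Add(158, -2705) = -2547)
Function('U')(x, Y) = Mul(-1, Y) (Function('U')(x, Y) = Add(Y, Mul(-2, Y)) = Mul(-1, Y))
q = 9592 (q = Mul(109, Add(78, Mul(-1, -10))) = Mul(109, Add(78, 10)) = Mul(109, 88) = 9592)
Add(q, N) = Add(9592, -2547) = 7045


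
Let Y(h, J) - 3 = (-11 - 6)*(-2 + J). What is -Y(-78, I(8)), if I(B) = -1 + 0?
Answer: -54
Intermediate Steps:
I(B) = -1
Y(h, J) = 37 - 17*J (Y(h, J) = 3 + (-11 - 6)*(-2 + J) = 3 - 17*(-2 + J) = 3 + (34 - 17*J) = 37 - 17*J)
-Y(-78, I(8)) = -(37 - 17*(-1)) = -(37 + 17) = -1*54 = -54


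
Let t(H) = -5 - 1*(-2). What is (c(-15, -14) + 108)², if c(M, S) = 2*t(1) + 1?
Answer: 10609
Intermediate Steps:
t(H) = -3 (t(H) = -5 + 2 = -3)
c(M, S) = -5 (c(M, S) = 2*(-3) + 1 = -6 + 1 = -5)
(c(-15, -14) + 108)² = (-5 + 108)² = 103² = 10609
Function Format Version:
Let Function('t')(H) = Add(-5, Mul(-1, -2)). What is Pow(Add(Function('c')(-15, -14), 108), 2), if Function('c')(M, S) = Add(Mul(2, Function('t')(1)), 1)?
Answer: 10609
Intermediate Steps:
Function('t')(H) = -3 (Function('t')(H) = Add(-5, 2) = -3)
Function('c')(M, S) = -5 (Function('c')(M, S) = Add(Mul(2, -3), 1) = Add(-6, 1) = -5)
Pow(Add(Function('c')(-15, -14), 108), 2) = Pow(Add(-5, 108), 2) = Pow(103, 2) = 10609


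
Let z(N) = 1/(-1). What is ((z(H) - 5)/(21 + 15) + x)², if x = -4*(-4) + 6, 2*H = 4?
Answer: 17161/36 ≈ 476.69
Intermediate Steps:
H = 2 (H = (½)*4 = 2)
z(N) = -1
x = 22 (x = 16 + 6 = 22)
((z(H) - 5)/(21 + 15) + x)² = ((-1 - 5)/(21 + 15) + 22)² = (-6/36 + 22)² = (-6*1/36 + 22)² = (-⅙ + 22)² = (131/6)² = 17161/36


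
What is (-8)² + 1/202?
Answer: 12929/202 ≈ 64.005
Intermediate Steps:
(-8)² + 1/202 = 64 + 1/202 = 12929/202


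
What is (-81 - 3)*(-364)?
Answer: 30576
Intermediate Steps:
(-81 - 3)*(-364) = -84*(-364) = 30576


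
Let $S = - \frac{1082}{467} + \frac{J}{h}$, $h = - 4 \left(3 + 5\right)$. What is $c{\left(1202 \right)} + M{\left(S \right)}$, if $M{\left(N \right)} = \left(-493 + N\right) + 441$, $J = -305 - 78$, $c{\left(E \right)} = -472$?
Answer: $- \frac{7686419}{14944} \approx -514.35$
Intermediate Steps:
$h = -32$ ($h = \left(-4\right) 8 = -32$)
$J = -383$ ($J = -305 - 78 = -383$)
$S = \frac{144237}{14944}$ ($S = - \frac{1082}{467} - \frac{383}{-32} = \left(-1082\right) \frac{1}{467} - - \frac{383}{32} = - \frac{1082}{467} + \frac{383}{32} = \frac{144237}{14944} \approx 9.6518$)
$M{\left(N \right)} = -52 + N$
$c{\left(1202 \right)} + M{\left(S \right)} = -472 + \left(-52 + \frac{144237}{14944}\right) = -472 - \frac{632851}{14944} = - \frac{7686419}{14944}$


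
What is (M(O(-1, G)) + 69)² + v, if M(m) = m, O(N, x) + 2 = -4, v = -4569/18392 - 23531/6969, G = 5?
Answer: 508257379199/128173848 ≈ 3965.4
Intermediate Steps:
v = -464623513/128173848 (v = -4569*1/18392 - 23531*1/6969 = -4569/18392 - 23531/6969 = -464623513/128173848 ≈ -3.6249)
O(N, x) = -6 (O(N, x) = -2 - 4 = -6)
(M(O(-1, G)) + 69)² + v = (-6 + 69)² - 464623513/128173848 = 63² - 464623513/128173848 = 3969 - 464623513/128173848 = 508257379199/128173848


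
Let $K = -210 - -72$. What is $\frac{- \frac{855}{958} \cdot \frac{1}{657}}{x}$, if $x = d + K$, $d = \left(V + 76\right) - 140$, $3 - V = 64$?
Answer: $\frac{95}{18392642} \approx 5.1651 \cdot 10^{-6}$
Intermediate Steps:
$V = -61$ ($V = 3 - 64 = -61$)
$d = -125$ ($d = \left(-61 + 76\right) - 140 = 15 - 140 = -125$)
$K = -138$ ($K = -210 + 72 = -138$)
$x = -263$ ($x = -125 - 138 = -263$)
$\frac{- \frac{855}{958} \cdot \frac{1}{657}}{x} = \frac{- \frac{855}{958} \cdot \frac{1}{657}}{-263} = \left(-855\right) \frac{1}{958} \cdot \frac{1}{657} \left(- \frac{1}{263}\right) = \left(- \frac{855}{958}\right) \frac{1}{657} \left(- \frac{1}{263}\right) = \left(- \frac{95}{69934}\right) \left(- \frac{1}{263}\right) = \frac{95}{18392642}$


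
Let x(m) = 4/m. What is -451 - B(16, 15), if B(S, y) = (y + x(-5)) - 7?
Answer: -2291/5 ≈ -458.20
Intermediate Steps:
B(S, y) = -39/5 + y (B(S, y) = (y + 4/(-5)) - 7 = (y + 4*(-⅕)) - 7 = (y - ⅘) - 7 = (-⅘ + y) - 7 = -39/5 + y)
-451 - B(16, 15) = -451 - (-39/5 + 15) = -451 - 1*36/5 = -451 - 36/5 = -2291/5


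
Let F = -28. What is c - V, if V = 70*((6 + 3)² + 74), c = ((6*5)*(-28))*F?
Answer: 12670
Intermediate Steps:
c = 23520 (c = ((6*5)*(-28))*(-28) = (30*(-28))*(-28) = -840*(-28) = 23520)
V = 10850 (V = 70*(9² + 74) = 70*(81 + 74) = 70*155 = 10850)
c - V = 23520 - 1*10850 = 23520 - 10850 = 12670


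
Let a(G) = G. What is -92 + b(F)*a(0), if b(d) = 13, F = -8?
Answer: -92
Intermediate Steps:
-92 + b(F)*a(0) = -92 + 13*0 = -92 + 0 = -92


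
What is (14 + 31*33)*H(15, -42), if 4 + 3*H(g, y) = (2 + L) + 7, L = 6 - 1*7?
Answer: 4148/3 ≈ 1382.7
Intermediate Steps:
L = -1 (L = 6 - 7 = -1)
H(g, y) = 4/3 (H(g, y) = -4/3 + ((2 - 1) + 7)/3 = -4/3 + (1 + 7)/3 = -4/3 + (⅓)*8 = -4/3 + 8/3 = 4/3)
(14 + 31*33)*H(15, -42) = (14 + 31*33)*(4/3) = (14 + 1023)*(4/3) = 1037*(4/3) = 4148/3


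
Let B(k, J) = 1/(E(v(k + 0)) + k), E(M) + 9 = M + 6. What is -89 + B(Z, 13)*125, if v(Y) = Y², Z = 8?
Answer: -6016/69 ≈ -87.188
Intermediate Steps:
E(M) = -3 + M (E(M) = -9 + (M + 6) = -9 + (6 + M) = -3 + M)
B(k, J) = 1/(-3 + k + k²) (B(k, J) = 1/((-3 + (k + 0)²) + k) = 1/((-3 + k²) + k) = 1/(-3 + k + k²))
-89 + B(Z, 13)*125 = -89 + 125/(-3 + 8 + 8²) = -89 + 125/(-3 + 8 + 64) = -89 + 125/69 = -6016/69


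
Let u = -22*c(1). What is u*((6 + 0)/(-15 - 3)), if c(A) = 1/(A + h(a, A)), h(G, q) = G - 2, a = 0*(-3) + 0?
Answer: -22/3 ≈ -7.3333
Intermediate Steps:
a = 0 (a = 0 + 0 = 0)
h(G, q) = -2 + G
c(A) = 1/(-2 + A) (c(A) = 1/(A + (-2 + 0)) = 1/(A - 2) = 1/(-2 + A))
u = 22 (u = -22/(-2 + 1) = -22/(-1) = -22*(-1) = 22)
u*((6 + 0)/(-15 - 3)) = 22*((6 + 0)/(-15 - 3)) = 22*(6/(-18)) = 22*(6*(-1/18)) = 22*(-⅓) = -22/3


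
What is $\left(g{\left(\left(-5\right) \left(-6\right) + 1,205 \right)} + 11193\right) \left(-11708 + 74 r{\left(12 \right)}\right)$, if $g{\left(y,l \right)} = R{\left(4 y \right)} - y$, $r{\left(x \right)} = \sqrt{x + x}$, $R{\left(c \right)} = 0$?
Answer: $-130684696 + 1651976 \sqrt{6} \approx -1.2664 \cdot 10^{8}$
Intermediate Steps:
$r{\left(x \right)} = \sqrt{2} \sqrt{x}$ ($r{\left(x \right)} = \sqrt{2 x} = \sqrt{2} \sqrt{x}$)
$g{\left(y,l \right)} = - y$ ($g{\left(y,l \right)} = 0 - y = - y$)
$\left(g{\left(\left(-5\right) \left(-6\right) + 1,205 \right)} + 11193\right) \left(-11708 + 74 r{\left(12 \right)}\right) = \left(- (\left(-5\right) \left(-6\right) + 1) + 11193\right) \left(-11708 + 74 \sqrt{2} \sqrt{12}\right) = \left(- (30 + 1) + 11193\right) \left(-11708 + 74 \sqrt{2} \cdot 2 \sqrt{3}\right) = \left(\left(-1\right) 31 + 11193\right) \left(-11708 + 74 \cdot 2 \sqrt{6}\right) = \left(-31 + 11193\right) \left(-11708 + 148 \sqrt{6}\right) = 11162 \left(-11708 + 148 \sqrt{6}\right) = -130684696 + 1651976 \sqrt{6}$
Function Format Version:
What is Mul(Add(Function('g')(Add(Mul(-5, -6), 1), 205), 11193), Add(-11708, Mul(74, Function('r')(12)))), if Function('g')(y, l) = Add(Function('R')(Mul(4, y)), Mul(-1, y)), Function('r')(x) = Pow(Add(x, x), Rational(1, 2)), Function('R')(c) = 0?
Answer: Add(-130684696, Mul(1651976, Pow(6, Rational(1, 2)))) ≈ -1.2664e+8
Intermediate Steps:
Function('r')(x) = Mul(Pow(2, Rational(1, 2)), Pow(x, Rational(1, 2))) (Function('r')(x) = Pow(Mul(2, x), Rational(1, 2)) = Mul(Pow(2, Rational(1, 2)), Pow(x, Rational(1, 2))))
Function('g')(y, l) = Mul(-1, y) (Function('g')(y, l) = Add(0, Mul(-1, y)) = Mul(-1, y))
Mul(Add(Function('g')(Add(Mul(-5, -6), 1), 205), 11193), Add(-11708, Mul(74, Function('r')(12)))) = Mul(Add(Mul(-1, Add(Mul(-5, -6), 1)), 11193), Add(-11708, Mul(74, Mul(Pow(2, Rational(1, 2)), Pow(12, Rational(1, 2)))))) = Mul(Add(Mul(-1, Add(30, 1)), 11193), Add(-11708, Mul(74, Mul(Pow(2, Rational(1, 2)), Mul(2, Pow(3, Rational(1, 2))))))) = Mul(Add(Mul(-1, 31), 11193), Add(-11708, Mul(74, Mul(2, Pow(6, Rational(1, 2)))))) = Mul(Add(-31, 11193), Add(-11708, Mul(148, Pow(6, Rational(1, 2))))) = Mul(11162, Add(-11708, Mul(148, Pow(6, Rational(1, 2))))) = Add(-130684696, Mul(1651976, Pow(6, Rational(1, 2))))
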